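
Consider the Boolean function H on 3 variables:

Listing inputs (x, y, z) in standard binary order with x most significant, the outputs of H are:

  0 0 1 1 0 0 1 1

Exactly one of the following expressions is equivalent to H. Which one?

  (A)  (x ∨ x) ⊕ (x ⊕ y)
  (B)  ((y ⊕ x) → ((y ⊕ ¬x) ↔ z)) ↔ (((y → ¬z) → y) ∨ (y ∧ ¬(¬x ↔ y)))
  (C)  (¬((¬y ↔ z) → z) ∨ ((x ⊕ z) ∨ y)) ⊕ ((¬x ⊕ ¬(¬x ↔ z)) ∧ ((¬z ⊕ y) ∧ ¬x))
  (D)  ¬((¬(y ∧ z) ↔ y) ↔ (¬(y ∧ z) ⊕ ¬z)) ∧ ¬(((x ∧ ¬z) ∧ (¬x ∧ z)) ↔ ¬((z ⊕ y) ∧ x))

(B): at (0,1,1) it gives 0, but H = 1 — eliminated.
(C): at (0,0,1) it gives 1, but H = 0 — eliminated.
(D): at (0,0,1) it gives 1, but H = 0 — eliminated.
(A) is the remaining candidate, and it agrees with H on all 8 inputs.

A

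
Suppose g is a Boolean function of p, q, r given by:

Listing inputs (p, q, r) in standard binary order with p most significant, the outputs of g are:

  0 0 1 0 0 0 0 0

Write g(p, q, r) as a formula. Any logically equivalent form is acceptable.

g(p, q, r) = (NOT p AND q) AND NOT r

g is 1 on exactly one input, (0,1,0), whose minterm is ¬p·q·¬r. So g is just that conjunction.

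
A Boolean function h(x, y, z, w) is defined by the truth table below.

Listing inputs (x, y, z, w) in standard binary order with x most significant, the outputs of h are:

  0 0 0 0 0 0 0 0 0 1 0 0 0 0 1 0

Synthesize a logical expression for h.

h(x, y, z, w) = (((x & ~y) & ~z) & w) | (((x & y) & z) & ~w)

Collect the rows where h=1 — (1,0,0,1), (1,1,1,0) — and write one minterm per row: x·¬y·¬z·w, x·y·z·¬w. Their union (logical OR) reproduces the table exactly.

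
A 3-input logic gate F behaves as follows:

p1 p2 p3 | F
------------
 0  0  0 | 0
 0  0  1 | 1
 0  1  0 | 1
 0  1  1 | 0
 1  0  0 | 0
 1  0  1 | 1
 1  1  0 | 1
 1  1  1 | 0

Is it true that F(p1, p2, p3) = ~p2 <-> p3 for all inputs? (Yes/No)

Check the formula against F row by row:
  p1=0, p2=0, p3=0: formula gives 0, F = 0 ✓
  p1=0, p2=0, p3=1: formula gives 1, F = 1 ✓
  p1=0, p2=1, p3=0: formula gives 1, F = 1 ✓
  p1=0, p2=1, p3=1: formula gives 0, F = 0 ✓
  p1=1, p2=0, p3=0: formula gives 0, F = 0 ✓
  …and likewise for the remaining 3 rows.
All 8 rows match — the expression computes F exactly.

Yes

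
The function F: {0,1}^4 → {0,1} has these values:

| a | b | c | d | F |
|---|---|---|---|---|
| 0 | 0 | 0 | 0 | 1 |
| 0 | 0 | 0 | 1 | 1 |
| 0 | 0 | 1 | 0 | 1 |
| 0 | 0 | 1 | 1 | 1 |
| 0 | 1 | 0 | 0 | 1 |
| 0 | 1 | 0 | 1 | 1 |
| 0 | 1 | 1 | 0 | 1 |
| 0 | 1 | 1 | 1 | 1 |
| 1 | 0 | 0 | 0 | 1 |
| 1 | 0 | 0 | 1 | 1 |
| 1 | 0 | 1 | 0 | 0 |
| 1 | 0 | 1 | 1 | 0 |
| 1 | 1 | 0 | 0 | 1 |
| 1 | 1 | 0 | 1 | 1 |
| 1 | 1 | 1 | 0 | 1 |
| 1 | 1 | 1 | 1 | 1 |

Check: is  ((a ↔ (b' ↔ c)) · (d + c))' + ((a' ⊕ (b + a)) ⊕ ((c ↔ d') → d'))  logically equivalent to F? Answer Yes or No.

Yes

Check the formula against F row by row:
  a=0, b=0, c=0, d=0: formula gives 1, F = 1 ✓
  a=0, b=0, c=0, d=1: formula gives 1, F = 1 ✓
  a=0, b=0, c=1, d=0: formula gives 1, F = 1 ✓
  a=0, b=0, c=1, d=1: formula gives 1, F = 1 ✓
  …and likewise for the remaining 12 rows.
Every row agrees, so the formula is equivalent.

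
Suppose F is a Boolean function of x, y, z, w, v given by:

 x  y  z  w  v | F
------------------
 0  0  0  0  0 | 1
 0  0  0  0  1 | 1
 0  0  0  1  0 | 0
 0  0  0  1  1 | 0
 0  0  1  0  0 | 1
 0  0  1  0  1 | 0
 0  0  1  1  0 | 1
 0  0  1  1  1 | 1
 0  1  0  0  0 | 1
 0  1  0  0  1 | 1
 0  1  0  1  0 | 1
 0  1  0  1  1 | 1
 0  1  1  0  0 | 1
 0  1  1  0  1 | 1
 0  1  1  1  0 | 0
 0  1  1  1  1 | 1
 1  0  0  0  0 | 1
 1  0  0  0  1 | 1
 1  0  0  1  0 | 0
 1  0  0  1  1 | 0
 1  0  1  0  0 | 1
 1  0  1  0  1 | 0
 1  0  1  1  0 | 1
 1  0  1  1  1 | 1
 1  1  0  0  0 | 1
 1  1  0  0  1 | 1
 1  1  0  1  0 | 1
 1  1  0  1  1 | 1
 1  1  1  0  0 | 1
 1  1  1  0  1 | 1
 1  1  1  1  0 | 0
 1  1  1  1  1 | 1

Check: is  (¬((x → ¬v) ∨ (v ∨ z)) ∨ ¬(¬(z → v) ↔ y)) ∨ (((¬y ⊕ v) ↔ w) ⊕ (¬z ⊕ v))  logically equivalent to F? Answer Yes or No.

Yes

Evaluate (¬((x → ¬v) ∨ (v ∨ z)) ∨ ¬(¬(z → v) ↔ y)) ∨ (((¬y ⊕ v) ↔ w) ⊕ (¬z ⊕ v)) on each row and compare to F:
  x=0, y=0, z=0, w=0, v=0: formula gives 1, F = 1 ✓
  x=0, y=0, z=0, w=0, v=1: formula gives 1, F = 1 ✓
  x=0, y=0, z=0, w=1, v=0: formula gives 0, F = 0 ✓
  x=0, y=0, z=0, w=1, v=1: formula gives 0, F = 0 ✓
  …and likewise for the remaining 28 rows.
All 32 rows match — the expression computes F exactly.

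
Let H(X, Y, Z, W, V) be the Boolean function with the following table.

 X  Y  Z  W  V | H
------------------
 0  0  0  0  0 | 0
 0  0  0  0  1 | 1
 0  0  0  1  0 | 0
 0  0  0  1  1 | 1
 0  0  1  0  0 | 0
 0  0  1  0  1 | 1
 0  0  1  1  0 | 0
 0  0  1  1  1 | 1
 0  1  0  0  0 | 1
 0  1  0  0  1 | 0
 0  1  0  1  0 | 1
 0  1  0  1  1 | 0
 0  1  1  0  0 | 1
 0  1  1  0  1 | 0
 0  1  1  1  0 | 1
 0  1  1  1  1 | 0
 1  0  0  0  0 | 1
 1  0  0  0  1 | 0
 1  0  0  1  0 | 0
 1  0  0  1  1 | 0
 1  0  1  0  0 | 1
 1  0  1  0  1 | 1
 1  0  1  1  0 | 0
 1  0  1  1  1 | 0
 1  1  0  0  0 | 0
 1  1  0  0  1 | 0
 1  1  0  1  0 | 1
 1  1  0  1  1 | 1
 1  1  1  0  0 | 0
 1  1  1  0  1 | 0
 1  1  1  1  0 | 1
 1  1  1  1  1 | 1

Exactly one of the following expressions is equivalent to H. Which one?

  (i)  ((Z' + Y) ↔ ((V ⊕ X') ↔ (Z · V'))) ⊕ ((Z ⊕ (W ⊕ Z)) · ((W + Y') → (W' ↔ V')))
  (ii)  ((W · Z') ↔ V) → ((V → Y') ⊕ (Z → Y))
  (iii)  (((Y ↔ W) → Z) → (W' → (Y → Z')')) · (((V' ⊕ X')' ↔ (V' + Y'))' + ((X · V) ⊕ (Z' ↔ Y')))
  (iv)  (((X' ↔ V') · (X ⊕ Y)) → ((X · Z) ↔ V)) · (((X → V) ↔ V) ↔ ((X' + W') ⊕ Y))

iv

(i) disagrees with H on (0,0,0,1,1) (formula → 0, table → 1); rule it out.
(ii) disagrees with H on (0,0,0,1,0) (formula → 1, table → 0); rule it out.
(iii) disagrees with H on (0,0,0,0,0) (formula → 1, table → 0); rule it out.
That leaves (iv). Evaluating it on every row reproduces the table of H exactly.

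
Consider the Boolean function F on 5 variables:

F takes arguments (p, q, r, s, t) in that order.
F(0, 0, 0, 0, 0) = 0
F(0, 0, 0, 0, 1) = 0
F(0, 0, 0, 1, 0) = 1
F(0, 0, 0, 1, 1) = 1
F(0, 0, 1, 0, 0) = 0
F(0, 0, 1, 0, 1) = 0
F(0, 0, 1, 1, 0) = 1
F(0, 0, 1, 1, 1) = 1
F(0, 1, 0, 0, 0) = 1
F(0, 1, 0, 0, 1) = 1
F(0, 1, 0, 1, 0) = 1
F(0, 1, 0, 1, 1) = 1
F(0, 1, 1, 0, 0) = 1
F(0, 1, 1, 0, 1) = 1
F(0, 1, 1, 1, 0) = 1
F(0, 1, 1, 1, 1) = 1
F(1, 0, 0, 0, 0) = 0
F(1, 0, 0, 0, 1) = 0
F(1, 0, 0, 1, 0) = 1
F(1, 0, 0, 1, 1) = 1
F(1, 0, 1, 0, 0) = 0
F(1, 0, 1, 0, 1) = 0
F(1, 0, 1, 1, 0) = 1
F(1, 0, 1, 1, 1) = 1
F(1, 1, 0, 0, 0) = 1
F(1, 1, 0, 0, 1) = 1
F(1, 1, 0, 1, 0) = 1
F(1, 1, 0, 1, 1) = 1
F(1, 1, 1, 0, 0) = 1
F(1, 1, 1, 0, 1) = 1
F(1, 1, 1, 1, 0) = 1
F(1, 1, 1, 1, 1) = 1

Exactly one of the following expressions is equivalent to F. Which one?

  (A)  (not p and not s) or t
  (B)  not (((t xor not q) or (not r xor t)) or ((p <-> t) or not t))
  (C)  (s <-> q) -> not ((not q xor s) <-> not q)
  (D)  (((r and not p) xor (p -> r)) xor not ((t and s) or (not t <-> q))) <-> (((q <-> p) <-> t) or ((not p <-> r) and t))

(A): at (0,0,0,0,0) it gives 1, but F = 0 — eliminated.
(B): at (0,0,0,0,1) it gives 1, but F = 0 — eliminated.
(D): at (0,0,0,0,0) it gives 1, but F = 0 — eliminated.
(C) is the remaining candidate, and it agrees with F on all 32 inputs.

C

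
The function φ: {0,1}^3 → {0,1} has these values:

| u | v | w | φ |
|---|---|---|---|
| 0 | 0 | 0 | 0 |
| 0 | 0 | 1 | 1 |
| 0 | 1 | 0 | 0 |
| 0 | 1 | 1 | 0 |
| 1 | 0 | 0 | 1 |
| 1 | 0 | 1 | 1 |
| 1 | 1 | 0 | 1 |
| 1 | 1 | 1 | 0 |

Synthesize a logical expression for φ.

φ(u, v, w) = ((((u' · v') · w) + ((u · v') · w')) + ((u · v') · w)) + ((u · v) · w')

The 1-rows are (0,0,1), (1,0,0), (1,0,1), (1,1,0). Each contributes one minterm — ¬u·¬v·w; u·¬v·¬w; u·¬v·w; u·v·¬w — and their disjunction is a sum-of-products form of φ.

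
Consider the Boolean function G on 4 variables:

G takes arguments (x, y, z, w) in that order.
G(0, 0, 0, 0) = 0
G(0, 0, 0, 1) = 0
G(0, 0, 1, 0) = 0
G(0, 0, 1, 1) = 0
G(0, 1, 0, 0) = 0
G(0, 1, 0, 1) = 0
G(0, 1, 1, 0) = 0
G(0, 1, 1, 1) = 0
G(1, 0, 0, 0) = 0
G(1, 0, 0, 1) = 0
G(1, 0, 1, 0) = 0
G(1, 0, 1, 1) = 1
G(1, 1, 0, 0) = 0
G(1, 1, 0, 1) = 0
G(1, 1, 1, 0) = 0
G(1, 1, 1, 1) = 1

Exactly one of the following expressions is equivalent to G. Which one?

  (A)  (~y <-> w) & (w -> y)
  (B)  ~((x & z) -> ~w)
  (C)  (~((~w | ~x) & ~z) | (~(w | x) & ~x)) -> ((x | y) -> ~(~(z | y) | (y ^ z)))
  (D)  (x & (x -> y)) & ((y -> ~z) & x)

(A) disagrees with G on (0,1,0,0) (formula → 1, table → 0); rule it out.
(C) disagrees with G on (0,0,0,0) (formula → 1, table → 0); rule it out.
(D) disagrees with G on (1,0,1,1) (formula → 0, table → 1); rule it out.
(B) is the remaining candidate, and it agrees with G on all 16 inputs.

B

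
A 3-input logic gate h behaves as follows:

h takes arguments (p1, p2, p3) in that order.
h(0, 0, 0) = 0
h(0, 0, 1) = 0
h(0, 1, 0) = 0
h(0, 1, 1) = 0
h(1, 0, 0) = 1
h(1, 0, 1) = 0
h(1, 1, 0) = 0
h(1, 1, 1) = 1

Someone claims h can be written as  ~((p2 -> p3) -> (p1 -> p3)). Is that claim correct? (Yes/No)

No

Test each input against both h and the formula:
  p1=0, p2=0, p3=0: formula gives 0, h = 0 ✓
  p1=0, p2=0, p3=1: formula gives 0, h = 0 ✓
  p1=0, p2=1, p3=0: formula gives 0, h = 0 ✓
  p1=0, p2=1, p3=1: formula gives 0, h = 0 ✓
  p1=1, p2=0, p3=0: formula gives 1, h = 1 ✓
  …
  p1=1, p2=1, p3=1: formula gives 0, but h = 1 ✗
Since they disagree at (1,1,1), the expression is not a correct formula for h.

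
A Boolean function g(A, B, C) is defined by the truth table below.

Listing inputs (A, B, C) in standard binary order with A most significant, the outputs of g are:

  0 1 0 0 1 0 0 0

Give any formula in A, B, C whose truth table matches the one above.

g(A, B, C) = ((A' · B') · C) + ((A · B') · C')

The 1-rows are (0,0,1), (1,0,0). Each contributes one minterm — ¬A·¬B·C; A·¬B·¬C — and their disjunction is a sum-of-products form of g.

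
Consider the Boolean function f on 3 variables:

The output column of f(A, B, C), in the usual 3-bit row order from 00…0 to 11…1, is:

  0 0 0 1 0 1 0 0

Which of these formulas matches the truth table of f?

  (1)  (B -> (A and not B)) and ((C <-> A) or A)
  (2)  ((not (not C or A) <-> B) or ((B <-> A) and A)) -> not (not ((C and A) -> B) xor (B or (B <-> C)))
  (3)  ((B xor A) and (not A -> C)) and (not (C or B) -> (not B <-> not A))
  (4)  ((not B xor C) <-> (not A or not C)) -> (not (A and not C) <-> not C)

(1): at (0,0,0) it gives 1, but f = 0 — eliminated.
(2): at (0,0,1) it gives 1, but f = 0 — eliminated.
(4): at (0,0,0) it gives 1, but f = 0 — eliminated.
(3) is the remaining candidate, and it agrees with f on all 8 inputs.

3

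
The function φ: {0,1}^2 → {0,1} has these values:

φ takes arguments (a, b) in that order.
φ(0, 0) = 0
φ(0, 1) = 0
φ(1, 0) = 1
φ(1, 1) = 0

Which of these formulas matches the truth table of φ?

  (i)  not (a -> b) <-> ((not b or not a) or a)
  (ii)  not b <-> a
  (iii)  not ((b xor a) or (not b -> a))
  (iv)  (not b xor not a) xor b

(ii) fails at (0,1): the formula yields 1, φ is 0.
(iii) fails at (0,0): the formula yields 1, φ is 0.
(iv) fails at (1,1): the formula yields 1, φ is 0.
(i) is the remaining candidate, and it agrees with φ on all 4 inputs.

i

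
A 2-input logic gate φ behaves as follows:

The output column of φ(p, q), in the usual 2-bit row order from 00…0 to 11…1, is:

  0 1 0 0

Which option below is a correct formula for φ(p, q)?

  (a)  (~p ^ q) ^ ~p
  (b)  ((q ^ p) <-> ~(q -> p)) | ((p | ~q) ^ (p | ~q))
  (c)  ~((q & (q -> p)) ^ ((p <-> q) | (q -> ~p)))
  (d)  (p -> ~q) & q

(a): at (1,1) it gives 1, but φ = 0 — eliminated.
(b): at (0,0) it gives 1, but φ = 0 — eliminated.
(c): at (0,1) it gives 0, but φ = 1 — eliminated.
That leaves (d). Evaluating it on every row reproduces the table of φ exactly.

d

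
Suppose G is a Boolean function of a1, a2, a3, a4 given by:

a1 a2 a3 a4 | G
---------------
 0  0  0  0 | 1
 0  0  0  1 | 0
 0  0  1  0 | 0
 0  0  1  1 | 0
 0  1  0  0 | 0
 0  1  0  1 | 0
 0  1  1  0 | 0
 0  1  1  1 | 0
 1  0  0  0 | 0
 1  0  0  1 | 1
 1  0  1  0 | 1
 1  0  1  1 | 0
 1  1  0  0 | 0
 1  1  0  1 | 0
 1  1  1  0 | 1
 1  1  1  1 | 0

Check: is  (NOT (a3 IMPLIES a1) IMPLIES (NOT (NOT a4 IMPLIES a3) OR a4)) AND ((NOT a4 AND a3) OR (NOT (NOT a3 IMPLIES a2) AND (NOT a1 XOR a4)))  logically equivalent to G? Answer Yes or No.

Check the formula against G row by row:
  a1=0, a2=0, a3=0, a4=0: formula gives 1, G = 1 ✓
  a1=0, a2=0, a3=0, a4=1: formula gives 0, G = 0 ✓
  a1=0, a2=0, a3=1, a4=0: formula gives 0, G = 0 ✓
  a1=0, a2=0, a3=1, a4=1: formula gives 0, G = 0 ✓
  … (the remaining 12 rows also agree.)
Every row agrees, so the formula is equivalent.

Yes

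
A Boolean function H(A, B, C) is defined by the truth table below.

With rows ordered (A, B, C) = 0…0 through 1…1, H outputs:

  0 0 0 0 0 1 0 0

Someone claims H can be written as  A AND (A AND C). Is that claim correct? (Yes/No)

Evaluate A AND (A AND C) on each row and compare to H:
  A=0, B=0, C=0: formula gives 0, H = 0 ✓
  A=0, B=0, C=1: formula gives 0, H = 0 ✓
  A=0, B=1, C=0: formula gives 0, H = 0 ✓
  A=0, B=1, C=1: formula gives 0, H = 0 ✓
  A=1, B=0, C=0: formula gives 0, H = 0 ✓
  …
  A=1, B=1, C=1: formula gives 1, but H = 0 ✗
Row (1,1,1) is a counterexample, so the formula is not equivalent to H.

No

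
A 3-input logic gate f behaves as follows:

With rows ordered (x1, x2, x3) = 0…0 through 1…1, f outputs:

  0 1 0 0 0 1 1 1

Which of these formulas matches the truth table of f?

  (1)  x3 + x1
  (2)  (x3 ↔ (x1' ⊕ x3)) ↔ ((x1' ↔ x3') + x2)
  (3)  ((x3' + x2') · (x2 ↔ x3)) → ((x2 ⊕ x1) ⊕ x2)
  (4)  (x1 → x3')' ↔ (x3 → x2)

(1) fails at (0,1,1): the formula yields 1, f is 0.
(3) fails at (0,1,0): the formula yields 1, f is 0.
(4) fails at (1,0,1): the formula yields 0, f is 1.
That leaves (2). Evaluating it on every row reproduces the table of f exactly.

2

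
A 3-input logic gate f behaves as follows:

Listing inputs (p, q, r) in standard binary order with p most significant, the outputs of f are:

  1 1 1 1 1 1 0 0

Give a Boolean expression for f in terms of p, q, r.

f(p, q, r) = ~(((p & q) & ~r) | ((p & q) & r))

The 0-rows are (1,1,0), (1,1,1). Take each as a conjunction (p·q·¬r, p·q·r), form their disjunction, and complement — that gives a formula that is 1 everywhere f is.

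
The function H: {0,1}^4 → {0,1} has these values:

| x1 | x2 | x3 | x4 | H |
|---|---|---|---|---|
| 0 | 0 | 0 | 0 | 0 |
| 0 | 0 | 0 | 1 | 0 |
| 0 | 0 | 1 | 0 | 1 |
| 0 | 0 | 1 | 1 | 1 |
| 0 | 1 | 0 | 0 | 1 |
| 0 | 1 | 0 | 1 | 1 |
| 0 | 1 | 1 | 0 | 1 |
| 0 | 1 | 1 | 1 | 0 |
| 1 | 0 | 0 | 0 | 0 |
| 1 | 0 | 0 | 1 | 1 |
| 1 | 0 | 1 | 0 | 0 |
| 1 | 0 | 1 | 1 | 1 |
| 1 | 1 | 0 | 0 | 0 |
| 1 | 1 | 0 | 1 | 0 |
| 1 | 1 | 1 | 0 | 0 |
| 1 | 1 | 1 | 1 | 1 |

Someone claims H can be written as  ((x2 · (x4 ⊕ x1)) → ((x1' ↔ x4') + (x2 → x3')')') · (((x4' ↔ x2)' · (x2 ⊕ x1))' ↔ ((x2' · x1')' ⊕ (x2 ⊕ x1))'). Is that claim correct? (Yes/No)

No

Check the formula against H row by row:
  x1=0, x2=0, x3=0, x4=0: formula gives 1, but H = 0 ✗
Row (0,0,0,0) is a counterexample, so the formula is not equivalent to H.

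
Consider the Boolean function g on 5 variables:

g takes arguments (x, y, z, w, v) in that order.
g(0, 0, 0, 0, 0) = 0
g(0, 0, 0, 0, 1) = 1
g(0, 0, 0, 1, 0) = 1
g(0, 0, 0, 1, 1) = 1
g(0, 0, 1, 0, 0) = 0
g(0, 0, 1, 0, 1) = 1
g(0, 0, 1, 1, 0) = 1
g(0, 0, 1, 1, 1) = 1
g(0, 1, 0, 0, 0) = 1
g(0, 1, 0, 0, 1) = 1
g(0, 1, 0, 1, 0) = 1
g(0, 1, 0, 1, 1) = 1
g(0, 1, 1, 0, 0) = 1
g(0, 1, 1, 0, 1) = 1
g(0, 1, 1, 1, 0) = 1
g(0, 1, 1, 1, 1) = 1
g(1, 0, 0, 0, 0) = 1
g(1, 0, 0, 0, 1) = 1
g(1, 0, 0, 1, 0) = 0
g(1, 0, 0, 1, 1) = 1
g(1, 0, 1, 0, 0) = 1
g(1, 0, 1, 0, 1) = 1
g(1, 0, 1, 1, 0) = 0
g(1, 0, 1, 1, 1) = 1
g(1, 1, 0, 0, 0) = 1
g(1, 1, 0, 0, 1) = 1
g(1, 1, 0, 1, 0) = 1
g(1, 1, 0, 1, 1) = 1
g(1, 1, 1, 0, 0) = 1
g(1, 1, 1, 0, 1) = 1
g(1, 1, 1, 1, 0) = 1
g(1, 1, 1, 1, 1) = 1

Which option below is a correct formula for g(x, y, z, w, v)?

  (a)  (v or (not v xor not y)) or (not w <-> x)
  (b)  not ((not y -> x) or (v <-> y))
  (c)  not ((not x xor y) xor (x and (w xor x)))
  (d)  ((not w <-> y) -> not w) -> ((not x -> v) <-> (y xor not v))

(b) fails at (0,0,0,1,0): the formula yields 0, g is 1.
(c) fails at (0,0,0,0,1): the formula yields 0, g is 1.
(d) fails at (0,0,0,0,1): the formula yields 0, g is 1.
(a) is the remaining candidate, and it agrees with g on all 32 inputs.

a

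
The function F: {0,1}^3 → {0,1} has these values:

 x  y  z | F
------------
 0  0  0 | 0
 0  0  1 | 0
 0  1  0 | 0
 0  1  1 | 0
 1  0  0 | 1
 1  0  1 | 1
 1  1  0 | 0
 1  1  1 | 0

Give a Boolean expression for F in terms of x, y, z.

Collect the rows where F=1 — (1,0,0), (1,0,1) — and write one minterm per row: x·¬y·¬z, x·¬y·z. Their union (logical OR) reproduces the table exactly.

F(x, y, z) = ((x and not y) and not z) or ((x and not y) and z)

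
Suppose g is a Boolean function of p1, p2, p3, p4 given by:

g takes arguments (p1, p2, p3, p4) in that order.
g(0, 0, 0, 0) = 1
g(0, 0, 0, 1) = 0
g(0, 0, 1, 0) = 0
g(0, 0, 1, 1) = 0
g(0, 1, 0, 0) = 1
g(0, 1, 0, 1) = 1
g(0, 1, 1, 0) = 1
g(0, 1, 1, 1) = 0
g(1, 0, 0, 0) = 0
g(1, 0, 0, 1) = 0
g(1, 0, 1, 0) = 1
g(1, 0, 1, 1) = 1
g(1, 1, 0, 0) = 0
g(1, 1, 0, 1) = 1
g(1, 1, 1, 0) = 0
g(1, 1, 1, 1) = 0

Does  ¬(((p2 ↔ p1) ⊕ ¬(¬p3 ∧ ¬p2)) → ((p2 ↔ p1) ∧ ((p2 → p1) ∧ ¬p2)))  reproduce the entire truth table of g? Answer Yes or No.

Evaluate ¬(((p2 ↔ p1) ⊕ ¬(¬p3 ∧ ¬p2)) → ((p2 ↔ p1) ∧ ((p2 → p1) ∧ ¬p2))) on each row and compare to g:
  p1=0, p2=0, p3=0, p4=0: formula gives 0, but g = 1 ✗
Since they disagree at (0,0,0,0), the expression is not a correct formula for g.

No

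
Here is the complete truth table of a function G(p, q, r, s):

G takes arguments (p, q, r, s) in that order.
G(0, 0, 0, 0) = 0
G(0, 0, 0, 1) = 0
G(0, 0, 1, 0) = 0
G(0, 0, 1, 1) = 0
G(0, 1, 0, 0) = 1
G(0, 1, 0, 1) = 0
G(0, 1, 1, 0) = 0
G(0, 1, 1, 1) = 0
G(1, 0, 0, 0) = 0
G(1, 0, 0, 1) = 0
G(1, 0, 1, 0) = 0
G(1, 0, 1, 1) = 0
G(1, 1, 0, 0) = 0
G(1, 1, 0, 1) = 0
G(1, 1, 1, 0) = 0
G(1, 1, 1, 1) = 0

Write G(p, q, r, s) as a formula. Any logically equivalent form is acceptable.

G(p, q, r, s) = ((¬p ∧ q) ∧ ¬r) ∧ ¬s

Only row (0,1,0,0) gives 1. That row's minterm ¬p·q·¬r·¬s is G directly.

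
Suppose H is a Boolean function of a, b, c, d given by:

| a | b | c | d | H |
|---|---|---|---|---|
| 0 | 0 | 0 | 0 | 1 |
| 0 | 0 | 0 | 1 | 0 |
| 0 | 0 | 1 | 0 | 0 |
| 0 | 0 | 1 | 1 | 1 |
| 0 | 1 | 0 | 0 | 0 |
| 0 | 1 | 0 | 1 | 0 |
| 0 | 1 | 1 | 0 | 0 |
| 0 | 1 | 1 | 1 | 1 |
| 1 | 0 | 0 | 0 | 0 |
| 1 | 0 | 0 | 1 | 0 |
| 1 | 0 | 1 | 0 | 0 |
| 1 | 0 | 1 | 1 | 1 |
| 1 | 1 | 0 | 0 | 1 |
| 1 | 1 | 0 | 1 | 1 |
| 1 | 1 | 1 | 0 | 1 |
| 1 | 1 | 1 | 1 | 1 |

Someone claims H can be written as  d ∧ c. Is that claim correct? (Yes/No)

Evaluate d ∧ c on each row and compare to H:
  a=0, b=0, c=0, d=0: formula gives 0, but H = 1 ✗
Row (0,0,0,0) is a counterexample, so the formula is not equivalent to H.

No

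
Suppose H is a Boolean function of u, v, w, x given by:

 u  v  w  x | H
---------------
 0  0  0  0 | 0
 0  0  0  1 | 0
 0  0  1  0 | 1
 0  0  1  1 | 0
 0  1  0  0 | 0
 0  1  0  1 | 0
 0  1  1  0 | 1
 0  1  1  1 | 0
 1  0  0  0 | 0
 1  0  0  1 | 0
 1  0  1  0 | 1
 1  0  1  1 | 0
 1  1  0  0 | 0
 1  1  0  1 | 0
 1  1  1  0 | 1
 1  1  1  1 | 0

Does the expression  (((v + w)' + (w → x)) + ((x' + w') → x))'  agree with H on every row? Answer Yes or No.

Test each input against both H and the formula:
  u=0, v=0, w=0, x=0: formula gives 0, H = 0 ✓
  u=0, v=0, w=0, x=1: formula gives 0, H = 0 ✓
  u=0, v=0, w=1, x=0: formula gives 1, H = 1 ✓
  u=0, v=0, w=1, x=1: formula gives 0, H = 0 ✓
  …and likewise for the remaining 12 rows.
All 16 rows match — the expression computes H exactly.

Yes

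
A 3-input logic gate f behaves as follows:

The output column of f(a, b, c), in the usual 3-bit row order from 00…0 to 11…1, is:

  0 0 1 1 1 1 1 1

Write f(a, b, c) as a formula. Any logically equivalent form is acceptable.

f(a, b, c) = not (((not a and not b) and not c) or ((not a and not b) and c))

There are just 2 zero rows: (0,0,0), (0,0,1). Their minterms are ¬a·¬b·¬c, ¬a·¬b·c; the OR of those covers precisely the 0-outputs, and negating it yields f.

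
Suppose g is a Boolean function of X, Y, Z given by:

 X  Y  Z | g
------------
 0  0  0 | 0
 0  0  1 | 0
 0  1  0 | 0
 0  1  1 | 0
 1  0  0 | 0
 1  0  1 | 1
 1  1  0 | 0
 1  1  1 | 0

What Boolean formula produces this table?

g(X, Y, Z) = (X · Y') · Z

g is 1 on exactly one input, (1,0,1), whose minterm is X·¬Y·Z. So g is just that conjunction.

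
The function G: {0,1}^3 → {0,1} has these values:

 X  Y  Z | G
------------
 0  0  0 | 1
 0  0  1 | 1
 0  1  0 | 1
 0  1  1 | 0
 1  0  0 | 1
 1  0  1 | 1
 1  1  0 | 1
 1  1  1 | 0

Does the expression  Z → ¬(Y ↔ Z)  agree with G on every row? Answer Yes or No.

Evaluate Z → ¬(Y ↔ Z) on each row and compare to G:
  X=0, Y=0, Z=0: formula gives 1, G = 1 ✓
  X=0, Y=0, Z=1: formula gives 1, G = 1 ✓
  X=0, Y=1, Z=0: formula gives 1, G = 1 ✓
  X=0, Y=1, Z=1: formula gives 0, G = 0 ✓
  X=1, Y=0, Z=0: formula gives 1, G = 1 ✓
  … (the remaining 3 rows also agree.)
No disagreement on any input; they are logically equivalent.

Yes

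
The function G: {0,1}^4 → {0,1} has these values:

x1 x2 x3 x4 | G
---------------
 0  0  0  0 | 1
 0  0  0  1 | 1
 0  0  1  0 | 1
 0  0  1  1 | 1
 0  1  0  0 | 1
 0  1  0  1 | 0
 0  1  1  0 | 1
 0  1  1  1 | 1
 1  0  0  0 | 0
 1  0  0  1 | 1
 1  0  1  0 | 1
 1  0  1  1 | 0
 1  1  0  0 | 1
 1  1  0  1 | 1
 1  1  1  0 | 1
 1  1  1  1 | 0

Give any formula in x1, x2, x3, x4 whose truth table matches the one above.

G is 0 on only 4 rows — (0,1,0,1), (1,0,0,0), (1,0,1,1), (1,1,1,1). Writing each as a minterm (¬x1·x2·¬x3·x4, x1·¬x2·¬x3·¬x4, x1·¬x2·x3·x4, x1·x2·x3·x4) and OR-ing them characterizes exactly where G=0, so G is the negation of that disjunction.

G(x1, x2, x3, x4) = not ((((((not x1 and x2) and not x3) and x4) or (((x1 and not x2) and not x3) and not x4)) or (((x1 and not x2) and x3) and x4)) or (((x1 and x2) and x3) and x4))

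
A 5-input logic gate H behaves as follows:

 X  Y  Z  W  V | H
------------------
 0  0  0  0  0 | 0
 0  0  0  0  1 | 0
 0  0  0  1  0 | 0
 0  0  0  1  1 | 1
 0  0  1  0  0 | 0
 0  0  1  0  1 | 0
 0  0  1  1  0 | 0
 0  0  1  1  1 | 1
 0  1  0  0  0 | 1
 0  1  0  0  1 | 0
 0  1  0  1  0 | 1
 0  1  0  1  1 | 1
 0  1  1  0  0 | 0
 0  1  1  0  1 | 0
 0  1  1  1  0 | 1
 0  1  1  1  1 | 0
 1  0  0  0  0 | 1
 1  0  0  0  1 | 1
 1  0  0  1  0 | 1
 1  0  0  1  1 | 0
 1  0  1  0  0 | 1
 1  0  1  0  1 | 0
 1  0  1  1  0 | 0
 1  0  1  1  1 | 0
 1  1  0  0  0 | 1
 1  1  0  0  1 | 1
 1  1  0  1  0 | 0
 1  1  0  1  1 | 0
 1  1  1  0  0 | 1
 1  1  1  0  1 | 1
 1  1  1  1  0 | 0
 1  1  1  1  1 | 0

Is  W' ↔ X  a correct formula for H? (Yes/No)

No

Test each input against both H and the formula:
  X=0, Y=0, Z=0, W=0, V=0: formula gives 0, H = 0 ✓
  X=0, Y=0, Z=0, W=0, V=1: formula gives 0, H = 0 ✓
  X=0, Y=0, Z=0, W=1, V=0: formula gives 1, but H = 0 ✗
A single disagreement suffices: at (0,0,0,1,0) they differ, so the formula does not compute H.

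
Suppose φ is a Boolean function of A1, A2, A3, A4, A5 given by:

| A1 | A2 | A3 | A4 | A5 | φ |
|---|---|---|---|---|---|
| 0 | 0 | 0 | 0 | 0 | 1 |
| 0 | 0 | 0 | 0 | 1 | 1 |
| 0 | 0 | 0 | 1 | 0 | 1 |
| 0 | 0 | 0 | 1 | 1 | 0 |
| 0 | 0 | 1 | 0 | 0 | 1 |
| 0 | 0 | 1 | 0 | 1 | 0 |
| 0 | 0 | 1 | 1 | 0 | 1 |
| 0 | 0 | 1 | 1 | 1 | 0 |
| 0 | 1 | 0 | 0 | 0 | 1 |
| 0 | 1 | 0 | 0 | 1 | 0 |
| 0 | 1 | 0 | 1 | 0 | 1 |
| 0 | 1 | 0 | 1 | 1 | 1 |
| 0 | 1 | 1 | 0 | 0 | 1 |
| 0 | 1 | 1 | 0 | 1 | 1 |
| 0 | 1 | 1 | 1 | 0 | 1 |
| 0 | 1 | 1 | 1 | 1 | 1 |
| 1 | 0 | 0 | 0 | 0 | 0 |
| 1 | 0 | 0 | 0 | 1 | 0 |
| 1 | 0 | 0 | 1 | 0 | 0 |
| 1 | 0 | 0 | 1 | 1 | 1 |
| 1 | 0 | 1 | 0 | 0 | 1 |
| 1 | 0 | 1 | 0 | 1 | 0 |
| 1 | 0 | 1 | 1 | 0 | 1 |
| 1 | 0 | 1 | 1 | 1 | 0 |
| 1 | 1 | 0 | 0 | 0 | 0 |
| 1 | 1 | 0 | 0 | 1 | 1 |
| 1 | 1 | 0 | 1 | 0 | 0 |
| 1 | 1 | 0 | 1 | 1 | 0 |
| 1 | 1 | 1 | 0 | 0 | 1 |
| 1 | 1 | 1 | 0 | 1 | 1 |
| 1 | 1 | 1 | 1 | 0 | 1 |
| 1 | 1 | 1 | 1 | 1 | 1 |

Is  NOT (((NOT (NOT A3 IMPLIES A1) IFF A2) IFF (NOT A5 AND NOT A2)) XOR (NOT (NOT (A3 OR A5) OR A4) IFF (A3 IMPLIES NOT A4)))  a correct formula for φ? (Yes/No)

Check the formula against φ row by row:
  A1=0, A2=0, A3=0, A4=0, A5=0: formula gives 1, φ = 1 ✓
  A1=0, A2=0, A3=0, A4=0, A5=1: formula gives 1, φ = 1 ✓
  A1=0, A2=0, A3=0, A4=1, A5=0: formula gives 1, φ = 1 ✓
  A1=0, A2=0, A3=0, A4=1, A5=1: formula gives 0, φ = 0 ✓
  … (the remaining 28 rows also agree.)
No disagreement on any input; they are logically equivalent.

Yes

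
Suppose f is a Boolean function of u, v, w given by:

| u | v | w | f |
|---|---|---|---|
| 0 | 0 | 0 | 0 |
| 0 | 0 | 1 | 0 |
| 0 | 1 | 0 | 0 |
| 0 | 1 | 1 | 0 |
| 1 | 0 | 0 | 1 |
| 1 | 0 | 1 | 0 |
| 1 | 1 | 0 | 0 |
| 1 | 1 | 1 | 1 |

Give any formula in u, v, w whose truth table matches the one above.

Collect the rows where f=1 — (1,0,0), (1,1,1) — and write one minterm per row: u·¬v·¬w, u·v·w. Their union (logical OR) reproduces the table exactly.

f(u, v, w) = ((u and not v) and not w) or ((u and v) and w)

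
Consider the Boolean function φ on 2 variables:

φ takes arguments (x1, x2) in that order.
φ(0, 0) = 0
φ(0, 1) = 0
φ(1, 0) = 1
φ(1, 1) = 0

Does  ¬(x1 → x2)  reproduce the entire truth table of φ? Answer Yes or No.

Test each input against both φ and the formula:
  x1=0, x2=0: formula gives 0, φ = 0 ✓
  x1=0, x2=1: formula gives 0, φ = 0 ✓
  x1=1, x2=0: formula gives 1, φ = 1 ✓
  x1=1, x2=1: formula gives 0, φ = 0 ✓
No disagreement on any input; they are logically equivalent.

Yes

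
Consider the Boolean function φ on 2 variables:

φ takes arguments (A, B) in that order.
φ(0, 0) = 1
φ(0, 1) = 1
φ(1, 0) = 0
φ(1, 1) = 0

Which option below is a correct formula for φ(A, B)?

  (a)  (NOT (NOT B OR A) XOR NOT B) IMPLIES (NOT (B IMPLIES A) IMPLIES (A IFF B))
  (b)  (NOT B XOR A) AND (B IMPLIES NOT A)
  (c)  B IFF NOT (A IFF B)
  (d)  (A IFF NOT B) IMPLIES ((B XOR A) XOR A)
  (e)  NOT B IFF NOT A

(a): at (0,1) it gives 0, but φ = 1 — eliminated.
(b): at (0,1) it gives 0, but φ = 1 — eliminated.
(d): at (1,1) it gives 1, but φ = 0 — eliminated.
(e): at (0,1) it gives 0, but φ = 1 — eliminated.
That leaves (c). Evaluating it on every row reproduces the table of φ exactly.

c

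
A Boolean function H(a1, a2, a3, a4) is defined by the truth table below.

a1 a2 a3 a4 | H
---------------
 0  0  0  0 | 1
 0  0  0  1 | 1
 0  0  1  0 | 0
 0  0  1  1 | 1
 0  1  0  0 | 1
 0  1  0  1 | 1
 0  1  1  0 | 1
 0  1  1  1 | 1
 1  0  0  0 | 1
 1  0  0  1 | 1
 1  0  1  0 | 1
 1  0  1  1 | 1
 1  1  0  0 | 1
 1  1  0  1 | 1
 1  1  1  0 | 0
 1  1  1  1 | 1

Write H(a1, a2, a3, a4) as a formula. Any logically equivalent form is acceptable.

H(a1, a2, a3, a4) = ~((((~a1 & ~a2) & a3) & ~a4) | (((a1 & a2) & a3) & ~a4))

H is 0 on only 2 rows — (0,0,1,0), (1,1,1,0). Writing each as a minterm (¬a1·¬a2·a3·¬a4, a1·a2·a3·¬a4) and OR-ing them characterizes exactly where H=0, so H is the negation of that disjunction.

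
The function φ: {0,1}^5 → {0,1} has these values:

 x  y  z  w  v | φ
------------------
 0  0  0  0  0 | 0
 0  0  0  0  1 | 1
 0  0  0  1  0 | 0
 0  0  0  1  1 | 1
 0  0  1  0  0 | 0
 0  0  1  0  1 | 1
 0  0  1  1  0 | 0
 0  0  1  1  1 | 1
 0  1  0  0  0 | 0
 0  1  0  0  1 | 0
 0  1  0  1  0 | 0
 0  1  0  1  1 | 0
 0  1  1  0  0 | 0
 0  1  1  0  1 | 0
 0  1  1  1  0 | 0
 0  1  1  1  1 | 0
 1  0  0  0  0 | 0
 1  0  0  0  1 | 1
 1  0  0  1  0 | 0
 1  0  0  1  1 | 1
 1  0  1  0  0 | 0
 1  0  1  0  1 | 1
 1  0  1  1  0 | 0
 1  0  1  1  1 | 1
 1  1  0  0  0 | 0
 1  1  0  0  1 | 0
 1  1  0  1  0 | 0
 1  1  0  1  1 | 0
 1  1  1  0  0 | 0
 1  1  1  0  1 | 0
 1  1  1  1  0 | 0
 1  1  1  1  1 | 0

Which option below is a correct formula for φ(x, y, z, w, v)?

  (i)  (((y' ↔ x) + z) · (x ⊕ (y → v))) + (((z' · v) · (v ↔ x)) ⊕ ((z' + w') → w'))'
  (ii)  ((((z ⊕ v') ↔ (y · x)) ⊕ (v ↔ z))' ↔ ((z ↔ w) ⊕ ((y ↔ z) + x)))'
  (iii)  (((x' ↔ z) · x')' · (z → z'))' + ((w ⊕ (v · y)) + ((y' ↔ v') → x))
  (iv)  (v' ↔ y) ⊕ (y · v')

(i) fails at (0,0,0,0,1): the formula yields 0, φ is 1.
(ii) fails at (0,0,0,0,1): the formula yields 0, φ is 1.
(iii) fails at (0,0,0,1,0): the formula yields 1, φ is 0.
(iv) is the remaining candidate, and it agrees with φ on all 32 inputs.

iv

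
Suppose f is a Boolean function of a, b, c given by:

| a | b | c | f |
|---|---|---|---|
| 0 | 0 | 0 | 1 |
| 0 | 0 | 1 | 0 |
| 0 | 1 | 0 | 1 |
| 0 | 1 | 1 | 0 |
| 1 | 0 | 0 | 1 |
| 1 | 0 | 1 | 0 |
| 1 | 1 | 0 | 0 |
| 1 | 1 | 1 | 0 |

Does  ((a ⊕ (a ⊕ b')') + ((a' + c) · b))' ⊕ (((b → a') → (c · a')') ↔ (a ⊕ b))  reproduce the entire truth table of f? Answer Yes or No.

Evaluate ((a ⊕ (a ⊕ b')') + ((a' + c) · b))' ⊕ (((b → a') → (c · a')') ↔ (a ⊕ b)) on each row and compare to f:
  a=0, b=0, c=0: formula gives 1, f = 1 ✓
  a=0, b=0, c=1: formula gives 0, f = 0 ✓
  a=0, b=1, c=0: formula gives 1, f = 1 ✓
  a=0, b=1, c=1: formula gives 0, f = 0 ✓
  a=1, b=0, c=0: formula gives 0, but f = 1 ✗
A single disagreement suffices: at (1,0,0) they differ, so the formula does not compute f.

No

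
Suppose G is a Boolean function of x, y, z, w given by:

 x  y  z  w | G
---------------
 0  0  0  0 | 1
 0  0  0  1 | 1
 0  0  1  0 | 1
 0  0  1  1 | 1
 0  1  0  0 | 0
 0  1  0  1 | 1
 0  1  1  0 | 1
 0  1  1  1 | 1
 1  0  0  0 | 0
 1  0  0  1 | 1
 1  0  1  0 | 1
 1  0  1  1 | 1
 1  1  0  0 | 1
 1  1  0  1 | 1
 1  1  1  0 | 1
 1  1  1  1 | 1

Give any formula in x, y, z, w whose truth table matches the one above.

G is 0 on only 2 rows — (0,1,0,0), (1,0,0,0). Writing each as a minterm (¬x·y·¬z·¬w, x·¬y·¬z·¬w) and OR-ing them characterizes exactly where G=0, so G is the negation of that disjunction.

G(x, y, z, w) = NOT ((((NOT x AND y) AND NOT z) AND NOT w) OR (((x AND NOT y) AND NOT z) AND NOT w))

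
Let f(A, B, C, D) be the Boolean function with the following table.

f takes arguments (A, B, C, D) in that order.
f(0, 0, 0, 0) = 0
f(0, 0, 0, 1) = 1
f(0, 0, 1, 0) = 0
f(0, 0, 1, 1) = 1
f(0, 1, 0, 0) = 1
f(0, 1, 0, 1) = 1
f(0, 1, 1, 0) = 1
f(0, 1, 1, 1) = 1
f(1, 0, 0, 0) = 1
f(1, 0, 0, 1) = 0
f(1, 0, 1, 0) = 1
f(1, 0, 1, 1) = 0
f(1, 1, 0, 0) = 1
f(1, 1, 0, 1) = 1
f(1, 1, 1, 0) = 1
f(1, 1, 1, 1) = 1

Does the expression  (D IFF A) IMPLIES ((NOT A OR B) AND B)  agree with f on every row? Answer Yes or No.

Check the formula against f row by row:
  A=0, B=0, C=0, D=0: formula gives 0, f = 0 ✓
  A=0, B=0, C=0, D=1: formula gives 1, f = 1 ✓
  A=0, B=0, C=1, D=0: formula gives 0, f = 0 ✓
  A=0, B=0, C=1, D=1: formula gives 1, f = 1 ✓
  …and likewise for the remaining 12 rows.
All 16 rows match — the expression computes f exactly.

Yes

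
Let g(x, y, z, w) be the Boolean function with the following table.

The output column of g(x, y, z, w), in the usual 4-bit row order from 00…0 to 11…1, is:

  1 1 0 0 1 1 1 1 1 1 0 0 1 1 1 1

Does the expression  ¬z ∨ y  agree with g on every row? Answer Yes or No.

Evaluate ¬z ∨ y on each row and compare to g:
  x=0, y=0, z=0, w=0: formula gives 1, g = 1 ✓
  x=0, y=0, z=0, w=1: formula gives 1, g = 1 ✓
  x=0, y=0, z=1, w=0: formula gives 0, g = 0 ✓
  x=0, y=0, z=1, w=1: formula gives 0, g = 0 ✓
  … (the remaining 12 rows also agree.)
All 16 rows match — the expression computes g exactly.

Yes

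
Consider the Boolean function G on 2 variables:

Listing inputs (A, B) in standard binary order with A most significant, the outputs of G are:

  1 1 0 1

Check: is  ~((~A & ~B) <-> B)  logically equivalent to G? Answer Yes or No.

Yes

Evaluate ~((~A & ~B) <-> B) on each row and compare to G:
  A=0, B=0: formula gives 1, G = 1 ✓
  A=0, B=1: formula gives 1, G = 1 ✓
  A=1, B=0: formula gives 0, G = 0 ✓
  A=1, B=1: formula gives 1, G = 1 ✓
Every row agrees, so the formula is equivalent.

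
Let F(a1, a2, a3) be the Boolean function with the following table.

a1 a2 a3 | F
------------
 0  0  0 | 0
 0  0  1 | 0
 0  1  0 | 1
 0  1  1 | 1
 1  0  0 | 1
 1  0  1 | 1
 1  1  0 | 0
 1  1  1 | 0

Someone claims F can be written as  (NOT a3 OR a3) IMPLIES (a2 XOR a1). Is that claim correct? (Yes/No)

Yes

Check the formula against F row by row:
  a1=0, a2=0, a3=0: formula gives 0, F = 0 ✓
  a1=0, a2=0, a3=1: formula gives 0, F = 0 ✓
  a1=0, a2=1, a3=0: formula gives 1, F = 1 ✓
  a1=0, a2=1, a3=1: formula gives 1, F = 1 ✓
  a1=1, a2=0, a3=0: formula gives 1, F = 1 ✓
  … (the remaining 3 rows also agree.)
Every row agrees, so the formula is equivalent.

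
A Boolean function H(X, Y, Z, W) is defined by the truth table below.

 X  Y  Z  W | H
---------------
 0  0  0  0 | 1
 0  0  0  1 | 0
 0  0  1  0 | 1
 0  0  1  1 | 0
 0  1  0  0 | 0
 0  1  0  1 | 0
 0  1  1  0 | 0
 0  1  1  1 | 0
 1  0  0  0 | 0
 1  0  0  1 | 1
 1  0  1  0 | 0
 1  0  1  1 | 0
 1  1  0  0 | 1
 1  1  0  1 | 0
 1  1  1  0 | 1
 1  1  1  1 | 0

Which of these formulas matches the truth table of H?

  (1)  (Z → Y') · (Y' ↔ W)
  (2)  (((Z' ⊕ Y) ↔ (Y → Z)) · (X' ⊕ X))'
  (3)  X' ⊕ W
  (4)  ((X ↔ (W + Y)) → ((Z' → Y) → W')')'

(1) disagrees with H on (0,0,0,0) (formula → 0, table → 1); rule it out.
(2) disagrees with H on (0,0,0,0) (formula → 0, table → 1); rule it out.
(3) disagrees with H on (0,1,0,0) (formula → 1, table → 0); rule it out.
That leaves (4). Evaluating it on every row reproduces the table of H exactly.

4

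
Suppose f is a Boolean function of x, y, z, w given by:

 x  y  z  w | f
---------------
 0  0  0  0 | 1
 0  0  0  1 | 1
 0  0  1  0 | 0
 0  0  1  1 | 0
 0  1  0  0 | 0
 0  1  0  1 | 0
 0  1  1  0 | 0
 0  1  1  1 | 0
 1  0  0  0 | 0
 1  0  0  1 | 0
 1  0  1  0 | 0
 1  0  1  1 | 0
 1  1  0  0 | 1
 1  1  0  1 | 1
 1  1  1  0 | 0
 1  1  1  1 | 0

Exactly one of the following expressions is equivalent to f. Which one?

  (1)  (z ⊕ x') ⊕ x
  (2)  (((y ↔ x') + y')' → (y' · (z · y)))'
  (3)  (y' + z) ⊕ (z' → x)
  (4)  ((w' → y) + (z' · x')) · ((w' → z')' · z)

3

(1) fails at (0,1,0,0): the formula yields 1, f is 0.
(2) fails at (0,0,0,0): the formula yields 0, f is 1.
(4) fails at (0,0,0,0): the formula yields 0, f is 1.
(3) is the remaining candidate, and it agrees with f on all 16 inputs.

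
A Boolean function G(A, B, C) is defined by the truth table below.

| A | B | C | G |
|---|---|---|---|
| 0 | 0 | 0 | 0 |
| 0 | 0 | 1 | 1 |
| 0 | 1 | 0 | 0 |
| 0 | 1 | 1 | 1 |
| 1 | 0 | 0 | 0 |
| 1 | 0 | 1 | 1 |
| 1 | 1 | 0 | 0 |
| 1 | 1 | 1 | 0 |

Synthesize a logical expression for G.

G(A, B, C) = (((~A & ~B) & C) | ((~A & B) & C)) | ((A & ~B) & C)

G=1 on 3 inputs: (0,0,1), (0,1,1), (1,0,1). Reading each as a conjunction of literals (¬A·¬B·C, ¬A·B·C, A·¬B·C) and taking the OR gives the canonical DNF.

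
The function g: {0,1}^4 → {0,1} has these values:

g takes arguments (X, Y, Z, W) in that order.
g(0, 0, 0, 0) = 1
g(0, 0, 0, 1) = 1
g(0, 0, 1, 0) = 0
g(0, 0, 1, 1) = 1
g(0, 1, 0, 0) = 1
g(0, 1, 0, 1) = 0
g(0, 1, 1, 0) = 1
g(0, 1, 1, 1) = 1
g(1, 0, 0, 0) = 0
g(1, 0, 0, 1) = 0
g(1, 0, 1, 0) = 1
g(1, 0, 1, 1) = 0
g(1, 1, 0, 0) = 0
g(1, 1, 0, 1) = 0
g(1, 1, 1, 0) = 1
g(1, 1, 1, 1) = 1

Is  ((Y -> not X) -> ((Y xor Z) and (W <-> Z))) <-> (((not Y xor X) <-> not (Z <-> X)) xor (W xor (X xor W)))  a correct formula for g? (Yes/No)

Yes

Test each input against both g and the formula:
  X=0, Y=0, Z=0, W=0: formula gives 1, g = 1 ✓
  X=0, Y=0, Z=0, W=1: formula gives 1, g = 1 ✓
  X=0, Y=0, Z=1, W=0: formula gives 0, g = 0 ✓
  X=0, Y=0, Z=1, W=1: formula gives 1, g = 1 ✓
  … (the remaining 12 rows also agree.)
All 16 rows match — the expression computes g exactly.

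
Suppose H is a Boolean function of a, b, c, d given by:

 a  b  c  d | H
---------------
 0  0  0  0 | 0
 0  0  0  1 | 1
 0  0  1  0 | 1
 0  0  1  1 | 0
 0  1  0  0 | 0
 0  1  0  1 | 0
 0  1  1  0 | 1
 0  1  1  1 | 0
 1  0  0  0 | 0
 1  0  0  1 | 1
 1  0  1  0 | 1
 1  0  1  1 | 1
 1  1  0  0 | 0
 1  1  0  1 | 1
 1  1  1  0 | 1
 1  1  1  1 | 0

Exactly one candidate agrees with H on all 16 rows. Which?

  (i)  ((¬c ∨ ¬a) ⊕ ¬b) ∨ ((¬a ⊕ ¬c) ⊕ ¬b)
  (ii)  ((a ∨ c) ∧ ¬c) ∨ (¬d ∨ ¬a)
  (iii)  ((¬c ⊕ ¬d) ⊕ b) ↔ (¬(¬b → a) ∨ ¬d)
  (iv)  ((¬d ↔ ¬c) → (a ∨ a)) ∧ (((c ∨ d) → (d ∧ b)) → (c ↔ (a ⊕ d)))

(i): at (0,0,0,0) it gives 1, but H = 0 — eliminated.
(ii): at (0,0,0,0) it gives 1, but H = 0 — eliminated.
(iii): at (0,1,0,0) it gives 1, but H = 0 — eliminated.
That leaves (iv). Evaluating it on every row reproduces the table of H exactly.

iv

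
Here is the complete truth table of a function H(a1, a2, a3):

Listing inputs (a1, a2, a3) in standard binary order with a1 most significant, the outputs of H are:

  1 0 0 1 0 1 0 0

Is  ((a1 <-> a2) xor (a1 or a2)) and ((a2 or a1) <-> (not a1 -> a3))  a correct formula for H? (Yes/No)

Test each input against both H and the formula:
  a1=0, a2=0, a3=0: formula gives 1, H = 1 ✓
  a1=0, a2=0, a3=1: formula gives 0, H = 0 ✓
  a1=0, a2=1, a3=0: formula gives 0, H = 0 ✓
  a1=0, a2=1, a3=1: formula gives 1, H = 1 ✓
  a1=1, a2=0, a3=0: formula gives 1, but H = 0 ✗
Since they disagree at (1,0,0), the expression is not a correct formula for H.

No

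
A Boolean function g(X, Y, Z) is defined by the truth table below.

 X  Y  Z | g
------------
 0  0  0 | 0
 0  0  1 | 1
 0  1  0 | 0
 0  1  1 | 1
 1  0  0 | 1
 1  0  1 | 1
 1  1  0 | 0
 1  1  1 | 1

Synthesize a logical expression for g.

g(X, Y, Z) = not ((((not X and not Y) and not Z) or ((not X and Y) and not Z)) or ((X and Y) and not Z))

There are just 3 zero rows: (0,0,0), (0,1,0), (1,1,0). Their minterms are ¬X·¬Y·¬Z, ¬X·Y·¬Z, X·Y·¬Z; the OR of those covers precisely the 0-outputs, and negating it yields g.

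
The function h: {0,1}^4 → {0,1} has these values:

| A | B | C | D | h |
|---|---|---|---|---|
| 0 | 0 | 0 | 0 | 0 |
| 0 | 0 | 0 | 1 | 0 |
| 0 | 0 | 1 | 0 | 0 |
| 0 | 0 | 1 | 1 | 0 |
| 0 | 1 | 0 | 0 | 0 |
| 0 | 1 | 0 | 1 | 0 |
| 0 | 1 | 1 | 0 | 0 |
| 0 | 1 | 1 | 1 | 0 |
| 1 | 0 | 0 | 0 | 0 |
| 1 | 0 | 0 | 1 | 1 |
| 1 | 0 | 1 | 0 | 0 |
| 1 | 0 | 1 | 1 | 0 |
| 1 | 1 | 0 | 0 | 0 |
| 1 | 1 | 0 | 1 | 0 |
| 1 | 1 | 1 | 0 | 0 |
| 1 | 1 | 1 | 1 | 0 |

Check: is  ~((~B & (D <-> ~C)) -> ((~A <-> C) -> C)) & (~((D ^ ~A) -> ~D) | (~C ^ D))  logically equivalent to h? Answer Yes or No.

Evaluate ~((~B & (D <-> ~C)) -> ((~A <-> C) -> C)) & (~((D ^ ~A) -> ~D) | (~C ^ D)) on each row and compare to h:
  A=0, B=0, C=0, D=0: formula gives 0, h = 0 ✓
  A=0, B=0, C=0, D=1: formula gives 0, h = 0 ✓
  A=0, B=0, C=1, D=0: formula gives 0, h = 0 ✓
  A=0, B=0, C=1, D=1: formula gives 0, h = 0 ✓
  …and likewise for the remaining 12 rows.
No disagreement on any input; they are logically equivalent.

Yes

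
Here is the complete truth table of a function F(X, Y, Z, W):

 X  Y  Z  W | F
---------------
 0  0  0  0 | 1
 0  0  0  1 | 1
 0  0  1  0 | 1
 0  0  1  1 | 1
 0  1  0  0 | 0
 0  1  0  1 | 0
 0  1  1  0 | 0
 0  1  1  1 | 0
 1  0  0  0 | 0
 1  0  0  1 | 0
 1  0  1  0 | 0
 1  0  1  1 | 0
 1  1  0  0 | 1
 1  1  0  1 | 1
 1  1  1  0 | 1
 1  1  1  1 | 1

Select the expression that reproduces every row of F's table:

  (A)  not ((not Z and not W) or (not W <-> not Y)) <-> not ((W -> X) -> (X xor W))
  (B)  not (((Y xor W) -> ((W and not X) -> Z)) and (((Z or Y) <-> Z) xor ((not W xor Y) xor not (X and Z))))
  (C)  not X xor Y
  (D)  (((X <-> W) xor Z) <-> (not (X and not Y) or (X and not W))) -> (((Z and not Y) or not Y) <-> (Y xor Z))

C

(A) fails at (0,0,0,0): the formula yields 0, F is 1.
(B) fails at (0,0,0,0): the formula yields 0, F is 1.
(D) fails at (0,0,0,0): the formula yields 0, F is 1.
That leaves (C). Evaluating it on every row reproduces the table of F exactly.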